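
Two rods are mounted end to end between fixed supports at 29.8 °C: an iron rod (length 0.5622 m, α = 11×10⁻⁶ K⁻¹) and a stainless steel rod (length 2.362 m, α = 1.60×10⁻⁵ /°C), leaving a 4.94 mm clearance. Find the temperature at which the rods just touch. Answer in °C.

T = 142 °C

Gap closes when ΔL₁ + ΔL₂ = 4.94 mm = 4.94×10⁻³ m
(α₁L₁ + α₂L₂)ΔT = g
α₁L₁ + α₂L₂ = 11×10⁻⁶×0.5622 + 1.60×10⁻⁵×2.362 = 4.39762×10⁻⁵ m/K
ΔT = 4.94×10⁻³ / 4.39762×10⁻⁵ = 112.33 K
T = 29.8 + 112.33 = 142.13 °C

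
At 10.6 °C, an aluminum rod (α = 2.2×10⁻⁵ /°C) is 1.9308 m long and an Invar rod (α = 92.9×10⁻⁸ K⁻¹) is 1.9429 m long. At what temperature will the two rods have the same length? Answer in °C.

T = 308.1 °C

Equal length when α₁L₁ΔT − α₂L₂ΔT = L₂ − L₁ = 1.21×10⁻² m
α₁L₁ = 4.24776×10⁻⁵, α₂L₂ = 1.8049541×10⁻⁶ → Δ(αL) = 4.06726459×10⁻⁵ m/K
ΔT = 1.21×10⁻² / 4.06726459×10⁻⁵ = 297.497 K, so T = 10.6 + 297.497 = 308.097 °C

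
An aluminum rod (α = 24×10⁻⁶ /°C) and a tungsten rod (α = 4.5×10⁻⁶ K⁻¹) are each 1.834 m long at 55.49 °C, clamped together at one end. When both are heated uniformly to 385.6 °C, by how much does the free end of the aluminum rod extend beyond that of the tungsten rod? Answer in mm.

11.8 mm

ΔT = 330.11 K
aluminum: ΔL = 24×10⁻⁶ × 1.834 m × 330.11 = 1.4530×10⁻² m = 14.530 mm
tungsten: ΔL = 4.5×10⁻⁶ × 1.834 m × 330.11 = 2.7244×10⁻³ m = 2.7244 mm
difference = 14.530 − 2.7244 = 11.8056 mm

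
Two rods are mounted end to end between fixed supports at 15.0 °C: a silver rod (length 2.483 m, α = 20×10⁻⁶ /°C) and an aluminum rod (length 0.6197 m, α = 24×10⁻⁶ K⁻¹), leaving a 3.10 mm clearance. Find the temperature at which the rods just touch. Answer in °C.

Gap closes when ΔL₁ + ΔL₂ = 3.10 mm = 3.10×10⁻³ m
(α₁L₁ + α₂L₂)ΔT = g
α₁L₁ + α₂L₂ = 20×10⁻⁶×2.483 + 24×10⁻⁶×0.6197 = 6.45328×10⁻⁵ m/K
ΔT = 3.10×10⁻³ / 6.45328×10⁻⁵ = 48.038 K
T = 15.0 + 48.038 = 63.038 °C

T = 63.0 °C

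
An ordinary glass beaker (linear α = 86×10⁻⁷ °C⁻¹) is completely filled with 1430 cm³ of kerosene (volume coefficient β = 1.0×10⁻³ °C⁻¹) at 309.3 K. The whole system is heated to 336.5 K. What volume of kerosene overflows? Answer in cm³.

37.9 cm³

The beaker also expands: β_container ≈ 3α = 2.58×10⁻⁵ /K
Net overflow = V₀(β_liq − 3α_cont)ΔT
β − 3α = 1.00×10⁻³ − 2.58×10⁻⁵ = 9.742×10⁻⁴ /K; ΔT = 27.2 K
ΔV = 1430 × 9.742×10⁻⁴ × 27.2 = 37.9 cm³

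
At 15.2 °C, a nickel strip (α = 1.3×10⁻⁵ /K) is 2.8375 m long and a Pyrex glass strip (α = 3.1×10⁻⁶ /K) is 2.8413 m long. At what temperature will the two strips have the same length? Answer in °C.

T = 150.5 °C

L₁(1 + α₁ΔT) = L₂(1 + α₂ΔT) ⇒ ΔT = (L₂ − L₁)/(α₁L₁ − α₂L₂)
L₂ − L₁ = 2.8413 − 2.8375 = 3.80×10⁻³ m
α₁L₁ − α₂L₂ = 1.3×10⁻⁵×2.8375 − 3.1×10⁻⁶×2.8413 = 2.807947×10⁻⁵ m/K
ΔT = 3.80×10⁻³ / 2.807947×10⁻⁵ = 135.330 K
T = 15.2 + 135.330 = 150.530 °C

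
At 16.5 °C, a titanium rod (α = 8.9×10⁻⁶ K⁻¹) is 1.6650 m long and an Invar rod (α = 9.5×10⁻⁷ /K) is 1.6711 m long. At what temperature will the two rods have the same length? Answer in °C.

T = 477.5 °C

Equal length when α₁L₁ΔT − α₂L₂ΔT = L₂ − L₁ = 6.10×10⁻³ m
α₁L₁ = 1.48185×10⁻⁵, α₂L₂ = 1.587545×10⁻⁶ → Δ(αL) = 1.3230955×10⁻⁵ m/K
ΔT = 6.10×10⁻³ / 1.3230955×10⁻⁵ = 461.040 K, so T = 16.5 + 461.040 = 477.540 °C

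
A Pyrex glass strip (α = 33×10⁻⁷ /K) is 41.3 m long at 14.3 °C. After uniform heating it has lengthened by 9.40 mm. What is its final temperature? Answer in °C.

ΔL = αL₀ΔT ⇒ ΔT = ΔL / (αL₀)
ΔT = 9.40×10⁻³ m / (33×10⁻⁷ × 41.3 m) = 68.971 K
T = 14.3 + 68.971 = 83.271 °C

T = 83.3 °C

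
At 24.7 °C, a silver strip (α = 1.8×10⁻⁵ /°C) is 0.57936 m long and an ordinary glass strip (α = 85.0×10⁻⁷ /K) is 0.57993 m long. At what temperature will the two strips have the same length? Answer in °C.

T = 128.4 °C

L₁(1 + α₁ΔT) = L₂(1 + α₂ΔT) ⇒ ΔT = (L₂ − L₁)/(α₁L₁ − α₂L₂)
L₂ − L₁ = 0.57993 − 0.57936 = 5.70×10⁻⁴ m
α₁L₁ − α₂L₂ = 1.8×10⁻⁵×0.57936 − 85.0×10⁻⁷×0.57993 = 5.499075×10⁻⁶ m/K
ΔT = 5.70×10⁻⁴ / 5.499075×10⁻⁶ = 103.654 K
T = 24.7 + 103.654 = 128.354 °C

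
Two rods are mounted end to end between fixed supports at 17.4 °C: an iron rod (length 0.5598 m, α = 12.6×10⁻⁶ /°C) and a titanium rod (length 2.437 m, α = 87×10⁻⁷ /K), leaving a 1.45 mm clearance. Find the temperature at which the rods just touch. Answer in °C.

T = 68.7 °C

Gap closes when ΔL₁ + ΔL₂ = 1.45 mm = 1.45×10⁻³ m
(α₁L₁ + α₂L₂)ΔT = g
α₁L₁ + α₂L₂ = 12.6×10⁻⁶×0.5598 + 87×10⁻⁷×2.437 = 2.825538×10⁻⁵ m/K
ΔT = 1.45×10⁻³ / 2.825538×10⁻⁵ = 51.318 K
T = 17.4 + 51.318 = 68.718 °C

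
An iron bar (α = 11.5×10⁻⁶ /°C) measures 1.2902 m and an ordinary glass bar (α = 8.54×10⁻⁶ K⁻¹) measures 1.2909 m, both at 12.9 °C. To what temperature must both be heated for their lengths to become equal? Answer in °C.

L₁(1 + α₁ΔT) = L₂(1 + α₂ΔT) ⇒ ΔT = (L₂ − L₁)/(α₁L₁ − α₂L₂)
L₂ − L₁ = 1.2909 − 1.2902 = 7.00×10⁻⁴ m
α₁L₁ − α₂L₂ = 11.5×10⁻⁶×1.2902 − 8.54×10⁻⁶×1.2909 = 3.813014×10⁻⁶ m/K
ΔT = 7.00×10⁻⁴ / 3.813014×10⁻⁶ = 183.582 K
T = 12.9 + 183.582 = 196.482 °C

T = 196.5 °C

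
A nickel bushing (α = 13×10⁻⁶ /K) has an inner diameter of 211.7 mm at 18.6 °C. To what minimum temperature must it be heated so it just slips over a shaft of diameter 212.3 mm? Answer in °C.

Required Δd = 212.3 − 211.7 = 0.6 mm
Δd = αd₀ΔT ⇒ ΔT = Δd/(αd₀) = 0.6 / (13×10⁻⁶ × 211.7) = 218.02 K
T_min = 18.6 + 218.02 = 236.62 °C

T = 237 °C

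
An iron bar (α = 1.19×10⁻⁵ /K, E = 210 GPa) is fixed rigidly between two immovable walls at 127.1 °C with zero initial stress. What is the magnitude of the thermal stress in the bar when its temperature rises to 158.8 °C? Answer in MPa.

σ = 79.2 MPa

Fully constrained: the free strain ε = αΔT is blocked, so σ = Eε = EαΔT.
|ΔT| = 31.7 K
σ = 210×10⁹ × 1.19×10⁻⁵ × 31.7 = 7.92×10⁷ Pa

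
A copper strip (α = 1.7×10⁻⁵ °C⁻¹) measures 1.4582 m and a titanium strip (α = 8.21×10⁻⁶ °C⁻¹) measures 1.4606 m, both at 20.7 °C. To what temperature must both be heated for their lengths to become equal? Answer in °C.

L₁(1 + α₁ΔT) = L₂(1 + α₂ΔT) ⇒ ΔT = (L₂ − L₁)/(α₁L₁ − α₂L₂)
L₂ − L₁ = 1.4606 − 1.4582 = 2.40×10⁻³ m
α₁L₁ − α₂L₂ = 1.7×10⁻⁵×1.4582 − 8.21×10⁻⁶×1.4606 = 1.2797874×10⁻⁵ m/K
ΔT = 2.40×10⁻³ / 1.2797874×10⁻⁵ = 187.531 K
T = 20.7 + 187.531 = 208.231 °C

T = 208.2 °C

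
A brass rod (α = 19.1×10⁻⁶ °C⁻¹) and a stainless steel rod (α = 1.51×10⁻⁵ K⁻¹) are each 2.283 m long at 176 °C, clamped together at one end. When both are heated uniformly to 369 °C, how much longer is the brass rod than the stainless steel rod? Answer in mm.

ΔT = 193 K
brass: ΔL = 19.1×10⁻⁶ × 2.283 m × 193 = 8.4158×10⁻³ m = 8.4158 mm
stainless steel: ΔL = 1.51×10⁻⁵ × 2.283 m × 193 = 6.6533×10⁻³ m = 6.6533 mm
difference = 8.4158 − 6.6533 = 1.7625 mm

1.76 mm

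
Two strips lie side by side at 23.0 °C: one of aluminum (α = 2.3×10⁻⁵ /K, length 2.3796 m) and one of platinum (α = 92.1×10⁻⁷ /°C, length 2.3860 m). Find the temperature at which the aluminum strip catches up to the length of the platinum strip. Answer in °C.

T = 218.4 °C

L₁(1 + α₁ΔT) = L₂(1 + α₂ΔT) ⇒ ΔT = (L₂ − L₁)/(α₁L₁ − α₂L₂)
L₂ − L₁ = 2.3860 − 2.3796 = 6.40×10⁻³ m
α₁L₁ − α₂L₂ = 2.3×10⁻⁵×2.3796 − 92.1×10⁻⁷×2.3860 = 3.275574×10⁻⁵ m/K
ΔT = 6.40×10⁻³ / 3.275574×10⁻⁵ = 195.386 K
T = 23.0 + 195.386 = 218.386 °C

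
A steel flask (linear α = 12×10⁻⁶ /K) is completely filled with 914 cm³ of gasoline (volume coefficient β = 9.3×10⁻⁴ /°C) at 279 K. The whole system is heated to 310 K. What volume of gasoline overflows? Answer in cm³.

The flask also expands: β_container ≈ 3α = 3.6×10⁻⁵ /K
Net overflow = V₀(β_liq − 3α_cont)ΔT
β − 3α = 9.30×10⁻⁴ − 3.6×10⁻⁵ = 8.94×10⁻⁴ /K; ΔT = 31 K
ΔV = 914 × 8.94×10⁻⁴ × 31 = 25.3 cm³

25.3 cm³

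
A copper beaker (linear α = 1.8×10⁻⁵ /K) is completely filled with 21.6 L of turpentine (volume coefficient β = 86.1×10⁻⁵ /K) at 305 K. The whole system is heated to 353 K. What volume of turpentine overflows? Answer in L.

0.837 L

The beaker also expands: β_container ≈ 3α = 5.4×10⁻⁵ /K
Net overflow = V₀(β_liq − 3α_cont)ΔT
β − 3α = 8.61×10⁻⁴ − 5.4×10⁻⁵ = 8.07×10⁻⁴ /K; ΔT = 48 K
ΔV = 21.6 × 8.07×10⁻⁴ × 48 = 0.837 L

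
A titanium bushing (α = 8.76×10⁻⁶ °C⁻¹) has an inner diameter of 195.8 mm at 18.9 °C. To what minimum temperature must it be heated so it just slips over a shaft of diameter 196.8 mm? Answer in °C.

T = 602 °C

Required Δd = 196.8 − 195.8 = 1.0 mm
Δd = αd₀ΔT ⇒ ΔT = Δd/(αd₀) = 1.0 / (8.76×10⁻⁶ × 195.8) = 583.02 K
T_min = 18.9 + 583.02 = 601.92 °C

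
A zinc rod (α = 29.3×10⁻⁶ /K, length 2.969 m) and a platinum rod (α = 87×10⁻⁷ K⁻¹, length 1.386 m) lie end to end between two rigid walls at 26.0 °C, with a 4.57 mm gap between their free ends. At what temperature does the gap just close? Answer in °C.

α₁L₁ = 8.69917×10⁻⁵ m/K, α₂L₂ = 1.20582×10⁻⁵ m/K → total 9.90499×10⁻⁵ m/K
ΔT = g/(α₁L₁+α₂L₂) = 4.57×10⁻³ / 9.90499×10⁻⁵ = 46.138 K
T = 26.0 + 46.138 = 72.138 °C

T = 72.1 °C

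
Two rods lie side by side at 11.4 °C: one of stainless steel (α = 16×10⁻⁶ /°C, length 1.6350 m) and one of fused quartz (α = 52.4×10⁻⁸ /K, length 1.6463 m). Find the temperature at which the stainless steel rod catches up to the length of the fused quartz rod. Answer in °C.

Equal length when α₁L₁ΔT − α₂L₂ΔT = L₂ − L₁ = 1.13×10⁻² m
α₁L₁ = 2.616×10⁻⁵, α₂L₂ = 8.626612×10⁻⁷ → Δ(αL) = 2.52973388×10⁻⁵ m/K
ΔT = 1.13×10⁻² / 2.52973388×10⁻⁵ = 446.687 K, so T = 11.4 + 446.687 = 458.087 °C

T = 458.1 °C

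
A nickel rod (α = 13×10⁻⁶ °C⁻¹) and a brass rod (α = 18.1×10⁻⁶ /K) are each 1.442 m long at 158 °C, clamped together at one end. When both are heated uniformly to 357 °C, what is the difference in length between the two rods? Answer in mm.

1.46 mm

ΔT = 199 K
nickel: ΔL = 13×10⁻⁶ × 1.442 m × 199 = 3.7305×10⁻³ m = 3.7305 mm
brass: ΔL = 18.1×10⁻⁶ × 1.442 m × 199 = 5.1939×10⁻³ m = 5.1939 mm
difference = 5.1939 − 3.7305 = 1.4634 mm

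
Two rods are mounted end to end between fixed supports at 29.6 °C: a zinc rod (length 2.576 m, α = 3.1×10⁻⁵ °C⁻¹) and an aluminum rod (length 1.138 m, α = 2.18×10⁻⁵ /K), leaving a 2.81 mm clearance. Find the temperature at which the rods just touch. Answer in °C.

α₁L₁ = 7.9856×10⁻⁵ m/K, α₂L₂ = 2.48084×10⁻⁵ m/K → total 1.046644×10⁻⁴ m/K
ΔT = g/(α₁L₁+α₂L₂) = 2.81×10⁻³ / 1.046644×10⁻⁴ = 26.848 K
T = 29.6 + 26.848 = 56.448 °C

T = 56.4 °C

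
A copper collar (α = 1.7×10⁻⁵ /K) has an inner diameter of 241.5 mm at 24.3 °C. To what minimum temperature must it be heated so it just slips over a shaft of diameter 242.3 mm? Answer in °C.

Required Δd = 242.3 − 241.5 = 0.8 mm
Δd = αd₀ΔT ⇒ ΔT = Δd/(αd₀) = 0.8 / (1.7×10⁻⁵ × 241.5) = 194.86 K
T_min = 24.3 + 194.86 = 219.16 °C

T = 219 °C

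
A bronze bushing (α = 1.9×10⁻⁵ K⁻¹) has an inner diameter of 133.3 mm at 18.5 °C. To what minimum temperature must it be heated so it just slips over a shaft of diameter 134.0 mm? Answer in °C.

T = 295 °C

Required Δd = 134.0 − 133.3 = 0.7 mm
Δd = αd₀ΔT ⇒ ΔT = Δd/(αd₀) = 0.7 / (1.9×10⁻⁵ × 133.3) = 276.38 K
T_min = 18.5 + 276.38 = 294.88 °C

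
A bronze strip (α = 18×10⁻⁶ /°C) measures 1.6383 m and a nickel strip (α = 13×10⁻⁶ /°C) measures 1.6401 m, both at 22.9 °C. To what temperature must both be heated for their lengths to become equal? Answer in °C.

T = 243.3 °C

L₁(1 + α₁ΔT) = L₂(1 + α₂ΔT) ⇒ ΔT = (L₂ − L₁)/(α₁L₁ − α₂L₂)
L₂ − L₁ = 1.6401 − 1.6383 = 1.80×10⁻³ m
α₁L₁ − α₂L₂ = 18×10⁻⁶×1.6383 − 13×10⁻⁶×1.6401 = 8.1681×10⁻⁶ m/K
ΔT = 1.80×10⁻³ / 8.1681×10⁻⁶ = 220.369 K
T = 22.9 + 220.369 = 243.269 °C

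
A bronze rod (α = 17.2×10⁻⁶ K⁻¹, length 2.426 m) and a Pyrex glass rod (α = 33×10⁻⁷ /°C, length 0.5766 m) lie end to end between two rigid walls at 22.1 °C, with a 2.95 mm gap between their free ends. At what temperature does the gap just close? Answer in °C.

T = 89.7 °C

Gap closes when ΔL₁ + ΔL₂ = 2.95 mm = 2.95×10⁻³ m
(α₁L₁ + α₂L₂)ΔT = g
α₁L₁ + α₂L₂ = 17.2×10⁻⁶×2.426 + 33×10⁻⁷×0.5766 = 4.362998×10⁻⁵ m/K
ΔT = 2.95×10⁻³ / 4.362998×10⁻⁵ = 67.614 K
T = 22.1 + 67.614 = 89.714 °C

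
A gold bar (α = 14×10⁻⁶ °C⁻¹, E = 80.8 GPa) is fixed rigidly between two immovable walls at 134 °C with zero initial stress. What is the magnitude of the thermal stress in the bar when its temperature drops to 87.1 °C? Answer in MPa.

σ = 53.1 MPa

Fully constrained: the free strain ε = αΔT is blocked, so σ = Eε = EαΔT.
|ΔT| = 46.9 K
σ = 80.8×10⁹ × 14×10⁻⁶ × 46.9 = 5.31×10⁷ Pa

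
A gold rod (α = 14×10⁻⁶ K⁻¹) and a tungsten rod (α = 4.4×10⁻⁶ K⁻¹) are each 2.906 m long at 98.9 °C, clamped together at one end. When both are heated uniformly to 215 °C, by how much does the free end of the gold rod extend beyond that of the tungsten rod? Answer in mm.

ΔT = 116.1 K
gold: ΔL = 14×10⁻⁶ × 2.906 m × 116.1 = 4.7234×10⁻³ m = 4.7234 mm
tungsten: ΔL = 4.4×10⁻⁶ × 2.906 m × 116.1 = 1.4845×10⁻³ m = 1.4845 mm
difference = 4.7234 − 1.4845 = 3.2389 mm

3.24 mm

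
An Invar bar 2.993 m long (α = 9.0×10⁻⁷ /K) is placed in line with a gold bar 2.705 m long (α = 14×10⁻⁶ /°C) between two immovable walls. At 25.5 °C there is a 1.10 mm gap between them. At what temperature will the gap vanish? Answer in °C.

Gap closes when ΔL₁ + ΔL₂ = 1.10 mm = 1.10×10⁻³ m
(α₁L₁ + α₂L₂)ΔT = g
α₁L₁ + α₂L₂ = 9.0×10⁻⁷×2.993 + 14×10⁻⁶×2.705 = 4.05637×10⁻⁵ m/K
ΔT = 1.10×10⁻³ / 4.05637×10⁻⁵ = 27.118 K
T = 25.5 + 27.118 = 52.618 °C

T = 52.6 °C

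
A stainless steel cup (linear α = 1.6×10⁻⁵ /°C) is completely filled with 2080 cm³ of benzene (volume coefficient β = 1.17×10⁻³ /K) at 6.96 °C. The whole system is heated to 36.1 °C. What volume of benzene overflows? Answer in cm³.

68.0 cm³

The cup also expands: β_container ≈ 3α = 4.8×10⁻⁵ /K
Net overflow = V₀(β_liq − 3α_cont)ΔT
β − 3α = 1.17×10⁻³ − 4.8×10⁻⁵ = 1.122×10⁻³ /K; ΔT = 29.14 K
ΔV = 2080 × 1.122×10⁻³ × 29.14 = 68.0 cm³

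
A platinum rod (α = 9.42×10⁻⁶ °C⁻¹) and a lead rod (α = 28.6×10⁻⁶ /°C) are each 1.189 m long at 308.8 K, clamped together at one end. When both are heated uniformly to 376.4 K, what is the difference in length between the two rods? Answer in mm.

1.54 mm

ΔT = 67.6 K
platinum: ΔL = 9.42×10⁻⁶ × 1.189 m × 67.6 = 7.5715×10⁻⁴ m = 0.75715 mm
lead: ΔL = 28.6×10⁻⁶ × 1.189 m × 67.6 = 2.2988×10⁻³ m = 2.2988 mm
difference = 2.2988 − 0.75715 = 1.54165 mm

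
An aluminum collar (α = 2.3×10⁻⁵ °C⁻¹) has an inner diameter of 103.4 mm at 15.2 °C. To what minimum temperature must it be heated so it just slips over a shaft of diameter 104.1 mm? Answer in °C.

T = 310 °C

Required Δd = 104.1 − 103.4 = 0.7 mm
Δd = αd₀ΔT ⇒ ΔT = Δd/(αd₀) = 0.7 / (2.3×10⁻⁵ × 103.4) = 294.34 K
T_min = 15.2 + 294.34 = 309.54 °C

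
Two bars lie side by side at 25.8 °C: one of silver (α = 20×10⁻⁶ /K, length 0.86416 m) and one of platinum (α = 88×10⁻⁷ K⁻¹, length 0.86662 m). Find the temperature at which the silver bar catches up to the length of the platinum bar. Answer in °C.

L₁(1 + α₁ΔT) = L₂(1 + α₂ΔT) ⇒ ΔT = (L₂ − L₁)/(α₁L₁ − α₂L₂)
L₂ − L₁ = 0.86662 − 0.86416 = 2.46×10⁻³ m
α₁L₁ − α₂L₂ = 20×10⁻⁶×0.86416 − 88×10⁻⁷×0.86662 = 9.656944×10⁻⁶ m/K
ΔT = 2.46×10⁻³ / 9.656944×10⁻⁶ = 254.739 K
T = 25.8 + 254.739 = 280.539 °C

T = 280.5 °C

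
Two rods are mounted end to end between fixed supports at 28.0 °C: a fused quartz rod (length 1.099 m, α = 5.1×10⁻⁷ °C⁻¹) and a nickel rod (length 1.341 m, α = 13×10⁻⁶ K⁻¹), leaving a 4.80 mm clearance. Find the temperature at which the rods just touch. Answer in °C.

α₁L₁ = 5.6049×10⁻⁷ m/K, α₂L₂ = 1.7433×10⁻⁵ m/K → total 1.799349×10⁻⁵ m/K
ΔT = g/(α₁L₁+α₂L₂) = 4.80×10⁻³ / 1.799349×10⁻⁵ = 266.76 K
T = 28.0 + 266.76 = 294.76 °C

T = 295 °C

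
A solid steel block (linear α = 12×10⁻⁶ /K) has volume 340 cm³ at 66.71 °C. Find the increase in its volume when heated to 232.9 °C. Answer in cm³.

ΔV = 2.03 cm³

Isotropic solid: β ≈ 3α = 3.6×10⁻⁵ /K; ΔT = 166.19 K
ΔV = 3αV₀ΔT = 3(12×10⁻⁶)(340)(166.19) = 2.03 cm³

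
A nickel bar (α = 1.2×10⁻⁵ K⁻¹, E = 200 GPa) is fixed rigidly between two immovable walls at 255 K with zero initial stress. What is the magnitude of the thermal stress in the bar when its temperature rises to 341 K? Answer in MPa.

Fully constrained: the free strain ε = αΔT is blocked, so σ = Eε = EαΔT.
|ΔT| = 86 K
σ = 200×10⁹ × 1.2×10⁻⁵ × 86 = 2.06×10⁸ Pa

σ = 206 MPa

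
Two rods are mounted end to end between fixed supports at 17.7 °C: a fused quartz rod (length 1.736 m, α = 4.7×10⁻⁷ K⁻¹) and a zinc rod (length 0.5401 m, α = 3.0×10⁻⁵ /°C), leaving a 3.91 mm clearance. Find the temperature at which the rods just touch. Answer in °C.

T = 247 °C

Gap closes when ΔL₁ + ΔL₂ = 3.91 mm = 3.91×10⁻³ m
(α₁L₁ + α₂L₂)ΔT = g
α₁L₁ + α₂L₂ = 4.7×10⁻⁷×1.736 + 3.0×10⁻⁵×0.5401 = 1.701892×10⁻⁵ m/K
ΔT = 3.91×10⁻³ / 1.701892×10⁻⁵ = 229.74 K
T = 17.7 + 229.74 = 247.44 °C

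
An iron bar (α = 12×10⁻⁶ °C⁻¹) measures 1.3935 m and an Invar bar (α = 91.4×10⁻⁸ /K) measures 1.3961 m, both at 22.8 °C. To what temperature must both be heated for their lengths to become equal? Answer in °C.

T = 191.1 °C

L₁(1 + α₁ΔT) = L₂(1 + α₂ΔT) ⇒ ΔT = (L₂ − L₁)/(α₁L₁ − α₂L₂)
L₂ − L₁ = 1.3961 − 1.3935 = 2.60×10⁻³ m
α₁L₁ − α₂L₂ = 12×10⁻⁶×1.3935 − 91.4×10⁻⁸×1.3961 = 1.54459646×10⁻⁵ m/K
ΔT = 2.60×10⁻³ / 1.54459646×10⁻⁵ = 168.329 K
T = 22.8 + 168.329 = 191.129 °C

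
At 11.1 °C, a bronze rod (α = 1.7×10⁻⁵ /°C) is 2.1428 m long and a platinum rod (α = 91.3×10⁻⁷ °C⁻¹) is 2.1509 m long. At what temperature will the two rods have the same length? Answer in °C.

Equal length when α₁L₁ΔT − α₂L₂ΔT = L₂ − L₁ = 8.10×10⁻³ m
α₁L₁ = 3.64276×10⁻⁵, α₂L₂ = 1.9637717×10⁻⁵ → Δ(αL) = 1.6789883×10⁻⁵ m/K
ΔT = 8.10×10⁻³ / 1.6789883×10⁻⁵ = 482.433 K, so T = 11.1 + 482.433 = 493.533 °C

T = 493.5 °C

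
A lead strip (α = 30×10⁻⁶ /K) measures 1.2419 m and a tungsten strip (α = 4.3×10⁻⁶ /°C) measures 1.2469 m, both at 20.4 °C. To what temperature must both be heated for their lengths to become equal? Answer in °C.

Equal length when α₁L₁ΔT − α₂L₂ΔT = L₂ − L₁ = 5.00×10⁻³ m
α₁L₁ = 3.7257×10⁻⁵, α₂L₂ = 5.36167×10⁻⁶ → Δ(αL) = 3.189533×10⁻⁵ m/K
ΔT = 5.00×10⁻³ / 3.189533×10⁻⁵ = 156.763 K, so T = 20.4 + 156.763 = 177.163 °C

T = 177.2 °C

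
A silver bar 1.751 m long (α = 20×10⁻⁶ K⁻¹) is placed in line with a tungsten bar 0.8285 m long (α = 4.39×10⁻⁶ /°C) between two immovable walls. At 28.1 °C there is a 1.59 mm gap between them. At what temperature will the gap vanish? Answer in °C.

α₁L₁ = 3.502×10⁻⁵ m/K, α₂L₂ = 3.637115×10⁻⁶ m/K → total 3.8657115×10⁻⁵ m/K
ΔT = g/(α₁L₁+α₂L₂) = 1.59×10⁻³ / 3.8657115×10⁻⁵ = 41.131 K
T = 28.1 + 41.131 = 69.231 °C

T = 69.2 °C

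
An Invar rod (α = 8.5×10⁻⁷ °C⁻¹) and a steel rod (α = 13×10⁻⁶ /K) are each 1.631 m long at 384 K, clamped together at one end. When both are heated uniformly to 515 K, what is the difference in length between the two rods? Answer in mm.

2.60 mm

ΔT = 131 K
Invar: ΔL = 8.5×10⁻⁷ × 1.631 m × 131 = 1.8161×10⁻⁴ m = 0.18161 mm
steel: ΔL = 13×10⁻⁶ × 1.631 m × 131 = 2.7776×10⁻³ m = 2.7776 mm
difference = 2.7776 − 0.18161 = 2.59599 mm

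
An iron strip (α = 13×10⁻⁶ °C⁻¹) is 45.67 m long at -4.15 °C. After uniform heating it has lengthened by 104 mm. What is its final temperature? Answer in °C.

ΔL = αL₀ΔT ⇒ ΔT = ΔL / (αL₀)
ΔT = 104×10⁻³ m / (13×10⁻⁶ × 45.67 m) = 175.17 K
T = -4.15 + 175.17 = 171.02 °C

T = 171 °C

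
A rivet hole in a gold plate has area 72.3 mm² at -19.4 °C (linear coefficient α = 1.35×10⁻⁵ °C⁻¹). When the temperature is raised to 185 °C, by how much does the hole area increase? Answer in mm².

Area coefficient ≈ 2α; |ΔT| = 204.4 K
ΔA = 2αA₀ΔT = 2(1.35×10⁻⁵)(72.3)(204.4) = 0.399 mm²

ΔA = 0.399 mm²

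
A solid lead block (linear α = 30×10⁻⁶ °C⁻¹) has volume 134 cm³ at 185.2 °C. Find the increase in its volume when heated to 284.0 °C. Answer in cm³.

Isotropic solid: β ≈ 3α = 9.0×10⁻⁵ /K; ΔT = 98.8 K
ΔV = 3αV₀ΔT = 3(30×10⁻⁶)(134)(98.8) = 1.19 cm³

ΔV = 1.19 cm³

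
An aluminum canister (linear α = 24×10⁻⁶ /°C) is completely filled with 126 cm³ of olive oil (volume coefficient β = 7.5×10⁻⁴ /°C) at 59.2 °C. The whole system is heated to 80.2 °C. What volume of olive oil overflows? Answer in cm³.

1.79 cm³

The canister also expands: β_container ≈ 3α = 7.2×10⁻⁵ /K
Net overflow = V₀(β_liq − 3α_cont)ΔT
β − 3α = 7.50×10⁻⁴ − 7.2×10⁻⁵ = 6.78×10⁻⁴ /K; ΔT = 21.0 K
ΔV = 126 × 6.78×10⁻⁴ × 21.0 = 1.79 cm³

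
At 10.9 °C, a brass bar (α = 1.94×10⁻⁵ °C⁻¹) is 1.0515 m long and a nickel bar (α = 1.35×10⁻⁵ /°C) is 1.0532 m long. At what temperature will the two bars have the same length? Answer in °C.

Equal length when α₁L₁ΔT − α₂L₂ΔT = L₂ − L₁ = 1.70×10⁻³ m
α₁L₁ = 2.03991×10⁻⁵, α₂L₂ = 1.42182×10⁻⁵ → Δ(αL) = 6.1809×10⁻⁶ m/K
ΔT = 1.70×10⁻³ / 6.1809×10⁻⁶ = 275.041 K, so T = 10.9 + 275.041 = 285.941 °C

T = 285.9 °C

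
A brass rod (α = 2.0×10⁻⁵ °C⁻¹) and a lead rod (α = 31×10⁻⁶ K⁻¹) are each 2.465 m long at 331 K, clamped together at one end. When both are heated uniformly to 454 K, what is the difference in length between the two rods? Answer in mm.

3.34 mm

ΔT = 123 K
brass: ΔL = 2.0×10⁻⁵ × 2.465 m × 123 = 6.0639×10⁻³ m = 6.0639 mm
lead: ΔL = 31×10⁻⁶ × 2.465 m × 123 = 9.3990×10⁻³ m = 9.3990 mm
difference = 9.3990 − 6.0639 = 3.3351 mm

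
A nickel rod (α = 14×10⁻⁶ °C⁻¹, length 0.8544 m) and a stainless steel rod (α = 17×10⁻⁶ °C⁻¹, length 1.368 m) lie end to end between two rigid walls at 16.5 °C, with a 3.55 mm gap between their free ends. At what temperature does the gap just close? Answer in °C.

α₁L₁ = 1.19616×10⁻⁵ m/K, α₂L₂ = 2.3256×10⁻⁵ m/K → total 3.52176×10⁻⁵ m/K
ΔT = g/(α₁L₁+α₂L₂) = 3.55×10⁻³ / 3.52176×10⁻⁵ = 100.80 K
T = 16.5 + 100.80 = 117.30 °C

T = 117 °C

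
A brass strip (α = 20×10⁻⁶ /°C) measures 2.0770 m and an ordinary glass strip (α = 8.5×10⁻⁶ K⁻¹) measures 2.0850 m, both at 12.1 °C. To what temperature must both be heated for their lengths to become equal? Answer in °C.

T = 348.0 °C

Equal length when α₁L₁ΔT − α₂L₂ΔT = L₂ − L₁ = 8.00×10⁻³ m
α₁L₁ = 4.154×10⁻⁵, α₂L₂ = 1.77225×10⁻⁵ → Δ(αL) = 2.38175×10⁻⁵ m/K
ΔT = 8.00×10⁻³ / 2.38175×10⁻⁵ = 335.887 K, so T = 12.1 + 335.887 = 347.987 °C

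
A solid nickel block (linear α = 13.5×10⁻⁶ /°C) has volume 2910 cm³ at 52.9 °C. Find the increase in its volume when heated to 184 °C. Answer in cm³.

Isotropic solid: β ≈ 3α = 4.0×10⁻⁵ /K; ΔT = 131.1 K
ΔV = 3αV₀ΔT = 3(13.5×10⁻⁶)(2910)(131.1) = 15.5 cm³

ΔV = 15.5 cm³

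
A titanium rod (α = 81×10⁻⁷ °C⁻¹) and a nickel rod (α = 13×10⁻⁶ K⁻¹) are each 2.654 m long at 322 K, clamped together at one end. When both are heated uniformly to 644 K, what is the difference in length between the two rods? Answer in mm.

4.19 mm

ΔT = 322 K
titanium: ΔL = 81×10⁻⁷ × 2.654 m × 322 = 6.9222×10⁻³ m = 6.9222 mm
nickel: ΔL = 13×10⁻⁶ × 2.654 m × 322 = 1.1110×10⁻² m = 11.110 mm
difference = 11.110 − 6.9222 = 4.1878 mm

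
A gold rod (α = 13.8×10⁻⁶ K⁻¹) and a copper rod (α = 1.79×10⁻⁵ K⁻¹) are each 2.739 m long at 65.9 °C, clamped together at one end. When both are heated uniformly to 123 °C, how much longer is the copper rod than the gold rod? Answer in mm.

ΔT = 57.1 K
gold: ΔL = 13.8×10⁻⁶ × 2.739 m × 57.1 = 2.1583×10⁻³ m = 2.1583 mm
copper: ΔL = 1.79×10⁻⁵ × 2.739 m × 57.1 = 2.7995×10⁻³ m = 2.7995 mm
difference = 2.7995 − 2.1583 = 0.6412 mm

0.641 mm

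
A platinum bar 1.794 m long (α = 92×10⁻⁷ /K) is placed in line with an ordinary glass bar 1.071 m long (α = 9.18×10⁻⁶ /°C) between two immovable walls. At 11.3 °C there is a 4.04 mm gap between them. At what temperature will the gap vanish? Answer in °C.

Gap closes when ΔL₁ + ΔL₂ = 4.04 mm = 4.04×10⁻³ m
(α₁L₁ + α₂L₂)ΔT = g
α₁L₁ + α₂L₂ = 92×10⁻⁷×1.794 + 9.18×10⁻⁶×1.071 = 2.633658×10⁻⁵ m/K
ΔT = 4.04×10⁻³ / 2.633658×10⁻⁵ = 153.40 K
T = 11.3 + 153.40 = 164.70 °C

T = 165 °C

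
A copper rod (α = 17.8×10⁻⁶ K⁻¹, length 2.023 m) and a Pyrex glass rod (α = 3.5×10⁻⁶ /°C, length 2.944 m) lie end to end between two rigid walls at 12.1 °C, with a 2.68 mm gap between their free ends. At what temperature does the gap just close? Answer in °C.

α₁L₁ = 3.60094×10⁻⁵ m/K, α₂L₂ = 1.0304×10⁻⁵ m/K → total 4.63134×10⁻⁵ m/K
ΔT = g/(α₁L₁+α₂L₂) = 2.68×10⁻³ / 4.63134×10⁻⁵ = 57.867 K
T = 12.1 + 57.867 = 69.967 °C

T = 70.0 °C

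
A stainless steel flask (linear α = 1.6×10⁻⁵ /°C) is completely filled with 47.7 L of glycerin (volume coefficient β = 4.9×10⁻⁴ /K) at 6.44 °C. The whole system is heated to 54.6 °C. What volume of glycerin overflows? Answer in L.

1.02 L

The flask also expands: β_container ≈ 3α = 4.8×10⁻⁵ /K
Net overflow = V₀(β_liq − 3α_cont)ΔT
β − 3α = 4.90×10⁻⁴ − 4.8×10⁻⁵ = 4.42×10⁻⁴ /K; ΔT = 48.16 K
ΔV = 47.7 × 4.42×10⁻⁴ × 48.16 = 1.02 L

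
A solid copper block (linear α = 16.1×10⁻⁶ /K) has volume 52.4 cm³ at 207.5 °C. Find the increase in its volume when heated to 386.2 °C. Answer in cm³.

ΔV = 0.452 cm³

Isotropic solid: β ≈ 3α = 4.8×10⁻⁵ /K; ΔT = 178.7 K
ΔV = 3αV₀ΔT = 3(16.1×10⁻⁶)(52.4)(178.7) = 0.452 cm³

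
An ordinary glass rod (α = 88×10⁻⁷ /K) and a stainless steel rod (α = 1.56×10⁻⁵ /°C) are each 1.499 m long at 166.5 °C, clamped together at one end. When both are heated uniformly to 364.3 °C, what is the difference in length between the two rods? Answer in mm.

ΔT = 197.8 K
ordinary glass: ΔL = 88×10⁻⁷ × 1.499 m × 197.8 = 2.6092×10⁻³ m = 2.6092 mm
stainless steel: ΔL = 1.56×10⁻⁵ × 1.499 m × 197.8 = 4.6254×10⁻³ m = 4.6254 mm
difference = 4.6254 − 2.6092 = 2.0162 mm

2.02 mm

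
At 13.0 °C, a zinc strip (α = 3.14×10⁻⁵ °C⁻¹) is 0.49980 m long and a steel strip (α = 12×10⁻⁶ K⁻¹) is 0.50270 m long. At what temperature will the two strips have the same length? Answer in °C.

Equal length when α₁L₁ΔT − α₂L₂ΔT = L₂ − L₁ = 2.90×10⁻³ m
α₁L₁ = 1.569372×10⁻⁵, α₂L₂ = 6.0324×10⁻⁶ → Δ(αL) = 9.66132×10⁻⁶ m/K
ΔT = 2.90×10⁻³ / 9.66132×10⁻⁶ = 300.166 K, so T = 13.0 + 300.166 = 313.166 °C

T = 313.2 °C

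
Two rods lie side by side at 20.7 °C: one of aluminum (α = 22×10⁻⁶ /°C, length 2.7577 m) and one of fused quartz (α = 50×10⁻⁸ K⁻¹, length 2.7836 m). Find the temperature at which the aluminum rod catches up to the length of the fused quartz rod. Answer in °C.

T = 457.6 °C

L₁(1 + α₁ΔT) = L₂(1 + α₂ΔT) ⇒ ΔT = (L₂ − L₁)/(α₁L₁ − α₂L₂)
L₂ − L₁ = 2.7836 − 2.7577 = 2.59×10⁻² m
α₁L₁ − α₂L₂ = 22×10⁻⁶×2.7577 − 50×10⁻⁸×2.7836 = 5.92776×10⁻⁵ m/K
ΔT = 2.59×10⁻² / 5.92776×10⁻⁵ = 436.927 K
T = 20.7 + 436.927 = 457.627 °C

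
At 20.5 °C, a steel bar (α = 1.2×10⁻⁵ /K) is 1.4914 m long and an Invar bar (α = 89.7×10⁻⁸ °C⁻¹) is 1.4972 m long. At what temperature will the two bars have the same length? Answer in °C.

Equal length when α₁L₁ΔT − α₂L₂ΔT = L₂ − L₁ = 5.80×10⁻³ m
α₁L₁ = 1.78968×10⁻⁵, α₂L₂ = 1.3429884×10⁻⁶ → Δ(αL) = 1.65538116×10⁻⁵ m/K
ΔT = 5.80×10⁻³ / 1.65538116×10⁻⁵ = 350.372 K, so T = 20.5 + 350.372 = 370.872 °C

T = 370.9 °C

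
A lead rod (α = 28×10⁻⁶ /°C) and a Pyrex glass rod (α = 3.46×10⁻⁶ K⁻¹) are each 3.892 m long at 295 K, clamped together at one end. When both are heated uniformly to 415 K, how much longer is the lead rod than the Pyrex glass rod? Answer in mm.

ΔT = 120 K
lead: ΔL = 28×10⁻⁶ × 3.892 m × 120 = 1.3077×10⁻² m = 13.077 mm
Pyrex glass: ΔL = 3.46×10⁻⁶ × 3.892 m × 120 = 1.6160×10⁻³ m = 1.6160 mm
difference = 13.077 − 1.6160 = 11.461 mm

11.5 mm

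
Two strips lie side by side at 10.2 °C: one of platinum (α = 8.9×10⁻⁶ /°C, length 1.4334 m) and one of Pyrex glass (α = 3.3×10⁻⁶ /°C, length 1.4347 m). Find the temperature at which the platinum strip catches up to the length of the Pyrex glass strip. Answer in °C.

Equal length when α₁L₁ΔT − α₂L₂ΔT = L₂ − L₁ = 1.30×10⁻³ m
α₁L₁ = 1.275726×10⁻⁵, α₂L₂ = 4.73451×10⁻⁶ → Δ(αL) = 8.02275×10⁻⁶ m/K
ΔT = 1.30×10⁻³ / 8.02275×10⁻⁶ = 162.039 K, so T = 10.2 + 162.039 = 172.239 °C

T = 172.2 °C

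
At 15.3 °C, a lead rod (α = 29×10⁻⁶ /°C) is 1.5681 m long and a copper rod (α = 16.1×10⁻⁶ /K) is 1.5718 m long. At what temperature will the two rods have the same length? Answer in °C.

T = 198.8 °C

L₁(1 + α₁ΔT) = L₂(1 + α₂ΔT) ⇒ ΔT = (L₂ − L₁)/(α₁L₁ − α₂L₂)
L₂ − L₁ = 1.5718 − 1.5681 = 3.70×10⁻³ m
α₁L₁ − α₂L₂ = 29×10⁻⁶×1.5681 − 16.1×10⁻⁶×1.5718 = 2.016892×10⁻⁵ m/K
ΔT = 3.70×10⁻³ / 2.016892×10⁻⁵ = 183.451 K
T = 15.3 + 183.451 = 198.751 °C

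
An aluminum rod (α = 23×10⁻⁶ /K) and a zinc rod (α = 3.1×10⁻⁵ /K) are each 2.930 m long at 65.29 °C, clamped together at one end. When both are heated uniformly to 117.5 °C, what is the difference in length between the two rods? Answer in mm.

1.22 mm

ΔT = 52.21 K
aluminum: ΔL = 23×10⁻⁶ × 2.930 m × 52.21 = 3.5184×10⁻³ m = 3.5184 mm
zinc: ΔL = 3.1×10⁻⁵ × 2.930 m × 52.21 = 4.7422×10⁻³ m = 4.7422 mm
difference = 4.7422 − 3.5184 = 1.2238 mm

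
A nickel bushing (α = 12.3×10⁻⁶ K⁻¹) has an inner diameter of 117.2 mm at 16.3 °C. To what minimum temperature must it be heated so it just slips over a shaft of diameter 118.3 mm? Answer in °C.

T = 779 °C

Required Δd = 118.3 − 117.2 = 1.1 mm
Δd = αd₀ΔT ⇒ ΔT = Δd/(αd₀) = 1.1 / (12.3×10⁻⁶ × 117.2) = 763.06 K
T_min = 16.3 + 763.06 = 779.36 °C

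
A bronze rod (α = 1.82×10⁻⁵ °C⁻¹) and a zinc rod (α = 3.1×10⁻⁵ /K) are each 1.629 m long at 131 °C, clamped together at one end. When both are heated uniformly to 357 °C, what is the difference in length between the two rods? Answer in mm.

ΔT = 226 K
bronze: ΔL = 1.82×10⁻⁵ × 1.629 m × 226 = 6.7004×10⁻³ m = 6.7004 mm
zinc: ΔL = 3.1×10⁻⁵ × 1.629 m × 226 = 1.1413×10⁻² m = 11.413 mm
difference = 11.413 − 6.7004 = 4.7126 mm

4.71 mm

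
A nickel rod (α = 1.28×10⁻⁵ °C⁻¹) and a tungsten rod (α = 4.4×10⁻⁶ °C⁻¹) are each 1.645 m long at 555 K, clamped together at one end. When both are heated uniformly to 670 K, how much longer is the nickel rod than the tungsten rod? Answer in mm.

1.59 mm

ΔT = 115 K
nickel: ΔL = 1.28×10⁻⁵ × 1.645 m × 115 = 2.4214×10⁻³ m = 2.4214 mm
tungsten: ΔL = 4.4×10⁻⁶ × 1.645 m × 115 = 8.3237×10⁻⁴ m = 0.83237 mm
difference = 2.4214 − 0.83237 = 1.58903 mm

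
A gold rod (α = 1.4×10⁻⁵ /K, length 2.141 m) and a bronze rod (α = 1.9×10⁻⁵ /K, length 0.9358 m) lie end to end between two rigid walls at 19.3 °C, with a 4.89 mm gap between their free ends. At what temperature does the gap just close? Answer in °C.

T = 122 °C

Gap closes when ΔL₁ + ΔL₂ = 4.89 mm = 4.89×10⁻³ m
(α₁L₁ + α₂L₂)ΔT = g
α₁L₁ + α₂L₂ = 1.4×10⁻⁵×2.141 + 1.9×10⁻⁵×0.9358 = 4.77542×10⁻⁵ m/K
ΔT = 4.89×10⁻³ / 4.77542×10⁻⁵ = 102.40 K
T = 19.3 + 102.40 = 121.70 °C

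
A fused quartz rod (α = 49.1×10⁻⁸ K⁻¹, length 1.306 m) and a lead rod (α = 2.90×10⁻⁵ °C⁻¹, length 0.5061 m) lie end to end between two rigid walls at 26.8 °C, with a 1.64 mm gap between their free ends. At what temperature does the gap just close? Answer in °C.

α₁L₁ = 6.41246×10⁻⁷ m/K, α₂L₂ = 1.46769×10⁻⁵ m/K → total 1.5318146×10⁻⁵ m/K
ΔT = g/(α₁L₁+α₂L₂) = 1.64×10⁻³ / 1.5318146×10⁻⁵ = 107.06 K
T = 26.8 + 107.06 = 133.86 °C

T = 134 °C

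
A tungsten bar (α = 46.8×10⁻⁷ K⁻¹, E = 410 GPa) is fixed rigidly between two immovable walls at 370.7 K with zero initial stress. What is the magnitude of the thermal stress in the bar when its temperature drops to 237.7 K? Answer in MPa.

Fully constrained: the free strain ε = αΔT is blocked, so σ = Eε = EαΔT.
|ΔT| = 133.0 K
σ = 410×10⁹ × 46.8×10⁻⁷ × 133.0 = 2.55×10⁸ Pa

σ = 255 MPa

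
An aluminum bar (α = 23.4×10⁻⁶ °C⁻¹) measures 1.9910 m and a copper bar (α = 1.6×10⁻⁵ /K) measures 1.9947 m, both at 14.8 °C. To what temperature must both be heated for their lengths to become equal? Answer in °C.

T = 266.9 °C

L₁(1 + α₁ΔT) = L₂(1 + α₂ΔT) ⇒ ΔT = (L₂ − L₁)/(α₁L₁ − α₂L₂)
L₂ − L₁ = 1.9947 − 1.9910 = 3.70×10⁻³ m
α₁L₁ − α₂L₂ = 23.4×10⁻⁶×1.9910 − 1.6×10⁻⁵×1.9947 = 1.46742×10⁻⁵ m/K
ΔT = 3.70×10⁻³ / 1.46742×10⁻⁵ = 252.143 K
T = 14.8 + 252.143 = 266.943 °C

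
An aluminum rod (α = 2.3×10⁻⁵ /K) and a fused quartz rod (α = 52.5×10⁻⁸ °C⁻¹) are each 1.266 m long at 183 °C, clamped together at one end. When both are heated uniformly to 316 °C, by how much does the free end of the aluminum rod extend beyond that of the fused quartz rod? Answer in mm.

3.78 mm

ΔT = 133 K
aluminum: ΔL = 2.3×10⁻⁵ × 1.266 m × 133 = 3.8727×10⁻³ m = 3.8727 mm
fused quartz: ΔL = 52.5×10⁻⁸ × 1.266 m × 133 = 8.8398×10⁻⁵ m = 0.088398 mm
difference = 3.8727 − 0.088398 = 3.784302 mm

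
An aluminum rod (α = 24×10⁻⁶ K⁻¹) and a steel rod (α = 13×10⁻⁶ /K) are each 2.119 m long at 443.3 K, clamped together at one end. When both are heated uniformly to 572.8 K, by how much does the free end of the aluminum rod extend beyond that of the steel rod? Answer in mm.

ΔT = 129.5 K
aluminum: ΔL = 24×10⁻⁶ × 2.119 m × 129.5 = 6.5859×10⁻³ m = 6.5859 mm
steel: ΔL = 13×10⁻⁶ × 2.119 m × 129.5 = 3.5673×10⁻³ m = 3.5673 mm
difference = 6.5859 − 3.5673 = 3.0186 mm

3.02 mm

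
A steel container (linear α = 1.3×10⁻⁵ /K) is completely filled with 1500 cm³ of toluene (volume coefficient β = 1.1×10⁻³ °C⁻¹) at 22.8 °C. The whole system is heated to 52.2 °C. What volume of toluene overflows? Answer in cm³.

The container also expands: β_container ≈ 3α = 3.9×10⁻⁵ /K
Net overflow = V₀(β_liq − 3α_cont)ΔT
β − 3α = 1.10×10⁻³ − 3.9×10⁻⁵ = 1.061×10⁻³ /K; ΔT = 29.4 K
ΔV = 1500 × 1.061×10⁻³ × 29.4 = 46.8 cm³

46.8 cm³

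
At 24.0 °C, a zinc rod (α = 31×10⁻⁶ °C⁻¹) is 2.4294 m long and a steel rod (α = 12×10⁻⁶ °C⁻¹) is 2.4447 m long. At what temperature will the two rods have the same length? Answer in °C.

L₁(1 + α₁ΔT) = L₂(1 + α₂ΔT) ⇒ ΔT = (L₂ − L₁)/(α₁L₁ − α₂L₂)
L₂ − L₁ = 2.4447 − 2.4294 = 1.53×10⁻² m
α₁L₁ − α₂L₂ = 31×10⁻⁶×2.4294 − 12×10⁻⁶×2.4447 = 4.5975×10⁻⁵ m/K
ΔT = 1.53×10⁻² / 4.5975×10⁻⁵ = 332.790 K
T = 24.0 + 332.790 = 356.790 °C

T = 356.8 °C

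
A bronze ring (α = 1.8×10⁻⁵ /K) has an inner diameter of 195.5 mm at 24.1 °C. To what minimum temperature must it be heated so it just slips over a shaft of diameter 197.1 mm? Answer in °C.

T = 479 °C

Required Δd = 197.1 − 195.5 = 1.6 mm
Δd = αd₀ΔT ⇒ ΔT = Δd/(αd₀) = 1.6 / (1.8×10⁻⁵ × 195.5) = 454.67 K
T_min = 24.1 + 454.67 = 478.77 °C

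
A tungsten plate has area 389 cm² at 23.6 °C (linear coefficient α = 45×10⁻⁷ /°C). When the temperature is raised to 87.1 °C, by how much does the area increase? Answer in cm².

Area coefficient ≈ 2α; |ΔT| = 63.5 K
ΔA = 2αA₀ΔT = 2(45×10⁻⁷)(389)(63.5) = 0.222 cm²

ΔA = 0.222 cm²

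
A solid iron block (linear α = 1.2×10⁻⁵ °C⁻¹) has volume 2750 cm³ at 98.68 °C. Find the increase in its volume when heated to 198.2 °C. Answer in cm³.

ΔV = 9.85 cm³

Isotropic solid: β ≈ 3α = 3.6×10⁻⁵ /K; ΔT = 99.52 K
ΔV = 3αV₀ΔT = 3(1.2×10⁻⁵)(2750)(99.52) = 9.85 cm³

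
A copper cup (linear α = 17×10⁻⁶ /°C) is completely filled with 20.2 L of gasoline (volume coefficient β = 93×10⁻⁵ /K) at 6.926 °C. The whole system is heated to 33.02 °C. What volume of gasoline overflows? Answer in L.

The cup also expands: β_container ≈ 3α = 5.1×10⁻⁵ /K
Net overflow = V₀(β_liq − 3α_cont)ΔT
β − 3α = 9.30×10⁻⁴ − 5.1×10⁻⁵ = 8.79×10⁻⁴ /K; ΔT = 26.094 K
ΔV = 20.2 × 8.79×10⁻⁴ × 26.094 = 0.463 L

0.463 L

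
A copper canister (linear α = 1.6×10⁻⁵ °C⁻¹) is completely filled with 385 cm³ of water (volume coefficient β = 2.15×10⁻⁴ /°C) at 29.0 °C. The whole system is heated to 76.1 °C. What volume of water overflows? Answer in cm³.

3.03 cm³

The canister also expands: β_container ≈ 3α = 4.8×10⁻⁵ /K
Net overflow = V₀(β_liq − 3α_cont)ΔT
β − 3α = 2.15×10⁻⁴ − 4.8×10⁻⁵ = 1.67×10⁻⁴ /K; ΔT = 47.1 K
ΔV = 385 × 1.67×10⁻⁴ × 47.1 = 3.03 cm³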